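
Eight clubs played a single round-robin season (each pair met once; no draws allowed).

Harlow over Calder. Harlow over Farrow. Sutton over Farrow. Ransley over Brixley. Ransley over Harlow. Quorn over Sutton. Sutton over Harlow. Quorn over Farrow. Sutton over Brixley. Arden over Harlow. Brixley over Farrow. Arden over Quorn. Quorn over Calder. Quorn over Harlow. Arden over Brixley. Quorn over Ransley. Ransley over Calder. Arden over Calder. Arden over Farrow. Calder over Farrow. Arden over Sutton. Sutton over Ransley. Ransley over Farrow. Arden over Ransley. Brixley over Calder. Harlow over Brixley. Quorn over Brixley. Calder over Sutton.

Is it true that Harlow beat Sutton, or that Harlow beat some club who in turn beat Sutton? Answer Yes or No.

Yes

Harlow did not beat Sutton directly.
Harlow beat Farrow, Brixley, Calder. Of those, Calder beat Sutton.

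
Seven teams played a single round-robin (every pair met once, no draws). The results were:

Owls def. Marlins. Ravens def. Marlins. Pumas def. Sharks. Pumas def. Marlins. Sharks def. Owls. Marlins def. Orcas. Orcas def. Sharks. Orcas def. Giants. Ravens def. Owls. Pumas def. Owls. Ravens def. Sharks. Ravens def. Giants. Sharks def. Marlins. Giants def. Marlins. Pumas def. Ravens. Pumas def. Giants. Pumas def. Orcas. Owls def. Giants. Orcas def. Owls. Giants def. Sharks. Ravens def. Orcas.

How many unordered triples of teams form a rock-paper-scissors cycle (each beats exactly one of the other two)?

Win totals: Owls 2, Giants 2, Ravens 5, Marlins 1, Sharks 2, Pumas 6, Orcas 3.
A team with w wins dominates both others in C(w,2) triples; summing gives 1 + 1 + 10 + 0 + 1 + 15 + 3 = 31 transitive triples.
Total triples C(7,3) = 35, so cyclic triples = 35 − 31 = 4.

4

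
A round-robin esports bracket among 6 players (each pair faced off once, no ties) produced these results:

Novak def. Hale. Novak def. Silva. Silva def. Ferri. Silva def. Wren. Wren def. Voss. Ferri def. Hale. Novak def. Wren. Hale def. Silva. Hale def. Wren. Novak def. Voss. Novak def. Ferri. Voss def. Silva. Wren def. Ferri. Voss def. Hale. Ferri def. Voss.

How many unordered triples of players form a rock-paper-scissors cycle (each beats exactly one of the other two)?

5

Win totals: Ferri 2, Voss 2, Novak 5, Silva 2, Hale 2, Wren 2.
A player with w wins dominates both others in C(w,2) triples; summing gives 1 + 1 + 10 + 1 + 1 + 1 = 15 transitive triples.
Total triples C(6,3) = 20, so cyclic triples = 20 − 15 = 5.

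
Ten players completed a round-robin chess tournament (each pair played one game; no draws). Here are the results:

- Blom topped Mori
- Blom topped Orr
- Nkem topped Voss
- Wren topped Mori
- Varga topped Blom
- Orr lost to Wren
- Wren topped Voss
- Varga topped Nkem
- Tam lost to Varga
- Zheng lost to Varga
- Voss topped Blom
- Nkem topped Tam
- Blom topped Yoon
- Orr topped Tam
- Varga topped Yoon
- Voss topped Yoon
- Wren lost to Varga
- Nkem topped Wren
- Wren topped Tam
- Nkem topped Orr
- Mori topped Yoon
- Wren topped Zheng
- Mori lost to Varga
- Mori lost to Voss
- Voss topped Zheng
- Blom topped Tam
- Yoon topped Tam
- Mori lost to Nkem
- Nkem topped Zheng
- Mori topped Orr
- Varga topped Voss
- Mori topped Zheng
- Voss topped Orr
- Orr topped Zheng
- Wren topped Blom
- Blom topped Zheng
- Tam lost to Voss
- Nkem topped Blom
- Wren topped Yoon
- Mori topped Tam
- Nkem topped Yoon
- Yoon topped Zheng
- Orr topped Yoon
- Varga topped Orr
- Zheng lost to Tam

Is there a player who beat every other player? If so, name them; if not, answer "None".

Varga has 9 wins out of 9 opponents — a perfect record.

Varga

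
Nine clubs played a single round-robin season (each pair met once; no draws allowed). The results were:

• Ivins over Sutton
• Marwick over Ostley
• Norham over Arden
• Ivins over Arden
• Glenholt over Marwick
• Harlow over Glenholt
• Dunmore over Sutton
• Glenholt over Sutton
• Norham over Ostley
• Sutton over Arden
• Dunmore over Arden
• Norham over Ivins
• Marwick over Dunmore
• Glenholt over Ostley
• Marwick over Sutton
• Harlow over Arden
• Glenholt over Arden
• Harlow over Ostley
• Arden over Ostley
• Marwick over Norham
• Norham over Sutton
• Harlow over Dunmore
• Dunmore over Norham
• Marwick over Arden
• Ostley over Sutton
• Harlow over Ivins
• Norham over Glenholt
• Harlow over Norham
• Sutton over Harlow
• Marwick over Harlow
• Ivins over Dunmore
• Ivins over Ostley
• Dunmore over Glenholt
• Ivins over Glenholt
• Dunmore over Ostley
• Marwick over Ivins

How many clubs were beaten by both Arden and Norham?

Arden beat: Ostley.
Norham beat: Ostley, Glenholt, Sutton, Arden, Ivins.
Both beat: Ostley — 1.

1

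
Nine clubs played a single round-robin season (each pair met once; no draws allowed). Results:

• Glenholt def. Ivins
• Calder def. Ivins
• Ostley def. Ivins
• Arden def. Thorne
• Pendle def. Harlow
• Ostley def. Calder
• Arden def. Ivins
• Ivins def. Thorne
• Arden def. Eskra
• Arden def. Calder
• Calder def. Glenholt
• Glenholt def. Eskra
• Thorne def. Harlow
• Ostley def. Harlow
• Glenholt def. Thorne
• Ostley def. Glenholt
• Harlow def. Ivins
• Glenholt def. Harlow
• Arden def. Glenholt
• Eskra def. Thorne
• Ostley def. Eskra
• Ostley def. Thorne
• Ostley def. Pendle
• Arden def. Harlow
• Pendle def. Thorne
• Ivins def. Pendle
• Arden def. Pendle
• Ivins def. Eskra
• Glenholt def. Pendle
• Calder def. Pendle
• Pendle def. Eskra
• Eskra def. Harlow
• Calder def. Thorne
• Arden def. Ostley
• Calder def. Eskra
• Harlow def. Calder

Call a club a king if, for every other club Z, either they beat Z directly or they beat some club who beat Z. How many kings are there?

1

Ivins cannot reach Arden, Glenholt, Ostley, Calder in two steps.
Arden reaches everyone (king).
Eskra cannot reach Arden, Pendle, Glenholt, Ostley in two steps.
Thorne cannot reach Arden, Eskra, Pendle, Glenholt, Ostley in two steps.
Pendle cannot reach Arden, Glenholt, Ostley in two steps.
Glenholt cannot reach Arden, Ostley in two steps.
Harlow cannot reach Arden, Ostley in two steps.
Ostley cannot reach Arden in two steps.
Calder cannot reach Arden, Ostley in two steps.
Kings: Arden — 1.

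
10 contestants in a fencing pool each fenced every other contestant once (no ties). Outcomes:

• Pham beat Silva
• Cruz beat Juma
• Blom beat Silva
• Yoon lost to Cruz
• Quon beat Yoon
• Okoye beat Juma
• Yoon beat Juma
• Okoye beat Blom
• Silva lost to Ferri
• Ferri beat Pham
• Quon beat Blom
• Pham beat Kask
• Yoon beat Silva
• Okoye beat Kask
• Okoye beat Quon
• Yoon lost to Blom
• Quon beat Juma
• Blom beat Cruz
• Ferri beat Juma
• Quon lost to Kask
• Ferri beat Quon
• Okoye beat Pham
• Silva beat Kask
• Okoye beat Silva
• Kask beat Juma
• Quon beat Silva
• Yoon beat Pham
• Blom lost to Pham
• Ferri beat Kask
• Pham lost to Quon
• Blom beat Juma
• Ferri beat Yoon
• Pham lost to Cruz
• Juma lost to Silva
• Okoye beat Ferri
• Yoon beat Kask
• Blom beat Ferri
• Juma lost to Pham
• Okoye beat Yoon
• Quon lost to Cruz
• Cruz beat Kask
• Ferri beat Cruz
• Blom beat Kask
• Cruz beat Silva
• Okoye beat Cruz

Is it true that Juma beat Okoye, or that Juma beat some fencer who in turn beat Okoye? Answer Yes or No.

Juma did not beat Okoye directly.
Juma beat no one, so there is no intermediate fencer.

No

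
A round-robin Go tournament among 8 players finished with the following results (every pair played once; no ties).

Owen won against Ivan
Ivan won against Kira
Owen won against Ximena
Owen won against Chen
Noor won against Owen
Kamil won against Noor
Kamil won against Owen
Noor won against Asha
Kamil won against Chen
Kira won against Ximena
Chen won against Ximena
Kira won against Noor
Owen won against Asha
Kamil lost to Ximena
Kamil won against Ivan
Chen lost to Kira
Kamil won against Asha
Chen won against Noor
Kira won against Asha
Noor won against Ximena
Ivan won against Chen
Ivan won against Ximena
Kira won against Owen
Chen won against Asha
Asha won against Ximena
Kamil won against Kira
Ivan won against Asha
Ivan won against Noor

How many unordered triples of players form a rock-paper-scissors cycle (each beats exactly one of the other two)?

9

Win totals: Owen 4, Noor 3, Kamil 6, Kira 5, Ivan 5, Chen 3, Asha 1, Ximena 1.
A player with w wins dominates both others in C(w,2) triples; summing gives 6 + 3 + 15 + 10 + 10 + 3 + 0 + 0 = 47 transitive triples.
Total triples C(8,3) = 56, so cyclic triples = 56 − 47 = 9.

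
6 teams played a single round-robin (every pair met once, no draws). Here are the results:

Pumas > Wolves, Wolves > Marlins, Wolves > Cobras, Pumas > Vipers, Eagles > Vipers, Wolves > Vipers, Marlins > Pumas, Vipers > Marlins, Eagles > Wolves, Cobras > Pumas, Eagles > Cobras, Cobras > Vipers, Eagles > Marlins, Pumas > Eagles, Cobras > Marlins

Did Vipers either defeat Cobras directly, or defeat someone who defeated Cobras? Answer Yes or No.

No

Vipers did not beat Cobras directly.
Vipers beat Marlins, but each of them lost to Cobras. No two-step path.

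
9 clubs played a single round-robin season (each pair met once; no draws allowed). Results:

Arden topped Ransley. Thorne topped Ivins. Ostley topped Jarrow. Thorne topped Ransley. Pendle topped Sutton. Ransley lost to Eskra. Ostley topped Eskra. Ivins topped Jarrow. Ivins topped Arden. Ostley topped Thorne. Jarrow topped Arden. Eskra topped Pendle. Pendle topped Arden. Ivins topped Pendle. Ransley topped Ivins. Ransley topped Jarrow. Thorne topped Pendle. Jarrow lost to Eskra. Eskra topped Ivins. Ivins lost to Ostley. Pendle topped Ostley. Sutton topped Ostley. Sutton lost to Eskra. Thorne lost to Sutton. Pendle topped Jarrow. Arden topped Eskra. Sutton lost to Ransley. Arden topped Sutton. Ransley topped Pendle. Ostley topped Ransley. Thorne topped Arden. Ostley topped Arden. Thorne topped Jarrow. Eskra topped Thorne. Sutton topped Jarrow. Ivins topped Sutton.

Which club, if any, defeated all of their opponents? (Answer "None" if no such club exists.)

None

Highest win total is Ostley with 6 (out of 8 possible).
Ostley lost to Pendle, Sutton, so no club went undefeated.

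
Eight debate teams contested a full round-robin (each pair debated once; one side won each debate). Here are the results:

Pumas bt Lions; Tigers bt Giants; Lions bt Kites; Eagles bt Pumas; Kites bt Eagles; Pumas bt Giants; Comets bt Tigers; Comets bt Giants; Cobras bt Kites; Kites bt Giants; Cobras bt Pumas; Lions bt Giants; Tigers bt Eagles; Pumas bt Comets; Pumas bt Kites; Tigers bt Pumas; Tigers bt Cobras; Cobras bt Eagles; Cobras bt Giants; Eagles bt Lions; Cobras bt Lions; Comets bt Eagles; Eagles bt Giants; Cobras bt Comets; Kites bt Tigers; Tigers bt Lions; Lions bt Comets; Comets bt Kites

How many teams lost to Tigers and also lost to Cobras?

Tigers beat: Lions, Giants, Cobras, Pumas, Eagles.
Cobras beat: Lions, Comets, Giants, Kites, Pumas, Eagles.
Both beat: Lions, Giants, Pumas, Eagles — 4.

4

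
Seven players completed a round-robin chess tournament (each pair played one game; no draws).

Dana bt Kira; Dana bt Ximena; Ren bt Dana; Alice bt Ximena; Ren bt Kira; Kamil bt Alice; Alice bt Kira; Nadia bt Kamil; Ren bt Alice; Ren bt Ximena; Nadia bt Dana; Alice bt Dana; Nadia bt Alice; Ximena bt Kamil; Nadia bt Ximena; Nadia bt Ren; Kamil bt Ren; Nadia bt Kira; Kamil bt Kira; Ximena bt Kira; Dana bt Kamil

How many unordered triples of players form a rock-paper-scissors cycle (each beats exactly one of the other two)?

Win totals: Kira 0, Dana 3, Nadia 6, Ren 4, Ximena 2, Kamil 3, Alice 3.
A player with w wins dominates both others in C(w,2) triples; summing gives 0 + 3 + 15 + 6 + 1 + 3 + 3 = 31 transitive triples.
Total triples C(7,3) = 35, so cyclic triples = 35 − 31 = 4.

4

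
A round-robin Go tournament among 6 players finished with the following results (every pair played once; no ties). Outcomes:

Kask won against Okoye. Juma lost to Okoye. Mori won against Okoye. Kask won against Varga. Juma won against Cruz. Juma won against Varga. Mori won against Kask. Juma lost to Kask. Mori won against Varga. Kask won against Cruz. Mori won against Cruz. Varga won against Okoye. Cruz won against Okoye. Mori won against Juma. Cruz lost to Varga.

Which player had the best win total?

Mori

Win totals: Cruz 1, Juma 2, Mori 5, Okoye 1, Kask 4, Varga 2.
Mori leads with 5 wins (next highest: 4).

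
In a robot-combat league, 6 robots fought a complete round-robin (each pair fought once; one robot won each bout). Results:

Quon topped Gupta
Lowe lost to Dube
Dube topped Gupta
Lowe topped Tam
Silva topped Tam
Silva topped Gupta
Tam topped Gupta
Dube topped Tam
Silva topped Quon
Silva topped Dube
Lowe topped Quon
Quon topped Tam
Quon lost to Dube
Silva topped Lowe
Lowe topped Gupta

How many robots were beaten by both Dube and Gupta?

0

Dube beat: Tam, Lowe, Quon, Gupta.
Gupta beat: no one.
No one was beaten by both.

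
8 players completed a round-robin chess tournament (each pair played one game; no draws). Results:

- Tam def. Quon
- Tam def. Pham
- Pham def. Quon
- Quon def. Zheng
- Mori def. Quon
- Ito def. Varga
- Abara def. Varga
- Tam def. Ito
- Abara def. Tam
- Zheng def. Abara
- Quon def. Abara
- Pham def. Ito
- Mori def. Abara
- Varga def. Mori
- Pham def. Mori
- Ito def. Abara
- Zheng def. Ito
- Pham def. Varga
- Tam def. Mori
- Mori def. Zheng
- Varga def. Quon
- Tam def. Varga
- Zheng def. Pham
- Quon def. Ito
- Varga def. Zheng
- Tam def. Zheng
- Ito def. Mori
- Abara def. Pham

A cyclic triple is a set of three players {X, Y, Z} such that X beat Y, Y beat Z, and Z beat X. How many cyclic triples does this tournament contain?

Win totals: Tam 6, Abara 3, Mori 3, Ito 3, Zheng 3, Varga 3, Quon 3, Pham 4.
A player with w wins dominates both others in C(w,2) triples; summing gives 15 + 3 + 3 + 3 + 3 + 3 + 3 + 6 = 39 transitive triples.
Total triples C(8,3) = 56, so cyclic triples = 56 − 39 = 17.

17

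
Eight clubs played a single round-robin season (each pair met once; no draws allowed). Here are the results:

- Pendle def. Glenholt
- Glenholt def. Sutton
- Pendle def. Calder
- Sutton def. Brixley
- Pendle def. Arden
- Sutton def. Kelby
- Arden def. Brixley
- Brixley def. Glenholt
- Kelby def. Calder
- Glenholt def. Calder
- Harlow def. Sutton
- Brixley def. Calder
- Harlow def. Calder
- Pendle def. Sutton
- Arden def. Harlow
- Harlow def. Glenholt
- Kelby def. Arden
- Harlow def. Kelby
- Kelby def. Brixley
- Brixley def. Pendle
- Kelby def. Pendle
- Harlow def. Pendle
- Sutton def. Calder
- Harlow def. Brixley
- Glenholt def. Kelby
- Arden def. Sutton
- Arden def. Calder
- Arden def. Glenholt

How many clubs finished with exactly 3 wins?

3

Win totals: Sutton 3, Brixley 3, Calder 0, Kelby 4, Harlow 6, Pendle 4, Glenholt 3, Arden 5.
Exactly 3: Sutton, Brixley, Glenholt — 3 clubs.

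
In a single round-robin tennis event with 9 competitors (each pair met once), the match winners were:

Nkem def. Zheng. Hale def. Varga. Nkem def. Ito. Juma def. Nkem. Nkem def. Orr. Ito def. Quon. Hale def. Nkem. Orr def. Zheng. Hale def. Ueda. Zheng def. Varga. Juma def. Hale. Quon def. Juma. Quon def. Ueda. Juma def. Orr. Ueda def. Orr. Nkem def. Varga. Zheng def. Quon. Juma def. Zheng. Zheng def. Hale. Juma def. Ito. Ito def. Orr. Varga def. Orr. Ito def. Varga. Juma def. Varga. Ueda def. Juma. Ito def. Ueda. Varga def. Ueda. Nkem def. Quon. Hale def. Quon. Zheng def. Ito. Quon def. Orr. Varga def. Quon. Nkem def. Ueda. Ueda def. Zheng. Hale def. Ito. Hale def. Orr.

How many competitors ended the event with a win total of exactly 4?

2

Win totals: Hale 6, Orr 1, Varga 3, Ueda 3, Ito 4, Quon 3, Zheng 4, Juma 6, Nkem 6.
Exactly 4: Ito, Zheng — 2 competitors.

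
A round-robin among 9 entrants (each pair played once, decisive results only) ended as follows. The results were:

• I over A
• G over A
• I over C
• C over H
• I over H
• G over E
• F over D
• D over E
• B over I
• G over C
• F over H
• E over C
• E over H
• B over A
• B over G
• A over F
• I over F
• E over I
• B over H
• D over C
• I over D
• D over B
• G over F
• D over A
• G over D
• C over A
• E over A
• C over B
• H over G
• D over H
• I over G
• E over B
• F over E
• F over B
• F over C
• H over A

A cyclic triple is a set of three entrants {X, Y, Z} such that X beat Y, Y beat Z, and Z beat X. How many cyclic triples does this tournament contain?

19

Win totals: A 1, B 4, C 3, D 5, E 5, F 5, G 5, H 2, I 6.
An entrant with w wins dominates both others in C(w,2) triples; summing gives 0 + 6 + 3 + 10 + 10 + 10 + 10 + 1 + 15 = 65 transitive triples.
Total triples C(9,3) = 84, so cyclic triples = 84 − 65 = 19.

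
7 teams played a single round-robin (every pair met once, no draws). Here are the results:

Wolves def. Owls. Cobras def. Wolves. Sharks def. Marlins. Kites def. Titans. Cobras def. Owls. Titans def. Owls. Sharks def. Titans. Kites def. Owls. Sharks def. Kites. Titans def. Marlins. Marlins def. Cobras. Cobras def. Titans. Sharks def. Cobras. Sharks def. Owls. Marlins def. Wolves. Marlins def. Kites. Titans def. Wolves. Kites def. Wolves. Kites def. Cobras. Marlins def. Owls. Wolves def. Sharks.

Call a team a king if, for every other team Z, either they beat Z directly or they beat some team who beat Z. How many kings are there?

5

Sharks reaches everyone (king).
Cobras cannot reach Kites in two steps.
Owls cannot reach Sharks, Cobras, Titans, Wolves, Marlins, Kites in two steps.
Titans reaches everyone (king).
Wolves reaches everyone (king).
Marlins reaches everyone (king).
Kites reaches everyone (king).
Kings: Sharks, Titans, Wolves, Marlins, Kites — 5.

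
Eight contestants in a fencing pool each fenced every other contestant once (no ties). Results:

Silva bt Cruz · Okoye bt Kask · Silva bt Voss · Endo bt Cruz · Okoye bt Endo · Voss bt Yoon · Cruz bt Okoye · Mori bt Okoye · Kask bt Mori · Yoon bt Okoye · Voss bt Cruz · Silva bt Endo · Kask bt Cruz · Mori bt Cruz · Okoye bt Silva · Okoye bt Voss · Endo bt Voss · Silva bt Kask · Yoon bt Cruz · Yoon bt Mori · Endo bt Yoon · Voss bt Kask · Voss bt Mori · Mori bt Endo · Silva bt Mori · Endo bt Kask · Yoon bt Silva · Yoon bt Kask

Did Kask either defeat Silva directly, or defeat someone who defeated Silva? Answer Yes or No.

Kask did not beat Silva directly.
Kask beat Cruz, Mori, but each of them lost to Silva. No two-step path.

No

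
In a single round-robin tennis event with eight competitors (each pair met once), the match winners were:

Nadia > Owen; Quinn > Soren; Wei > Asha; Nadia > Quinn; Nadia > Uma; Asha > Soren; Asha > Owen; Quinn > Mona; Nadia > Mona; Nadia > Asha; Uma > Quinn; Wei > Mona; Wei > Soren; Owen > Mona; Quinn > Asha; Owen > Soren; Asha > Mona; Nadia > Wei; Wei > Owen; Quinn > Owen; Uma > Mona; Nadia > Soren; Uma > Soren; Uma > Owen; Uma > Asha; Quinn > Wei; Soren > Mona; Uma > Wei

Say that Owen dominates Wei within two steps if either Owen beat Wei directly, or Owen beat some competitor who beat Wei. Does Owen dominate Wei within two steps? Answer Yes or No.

Owen did not beat Wei directly.
Owen beat Mona, Soren, but each of them lost to Wei. No two-step path.

No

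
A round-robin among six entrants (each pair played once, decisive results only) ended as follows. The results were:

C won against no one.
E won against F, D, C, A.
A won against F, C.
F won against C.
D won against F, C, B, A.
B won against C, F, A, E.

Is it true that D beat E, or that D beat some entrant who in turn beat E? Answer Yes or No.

Yes

D did not beat E directly.
D beat A, B, C, F. Of those, B beat E.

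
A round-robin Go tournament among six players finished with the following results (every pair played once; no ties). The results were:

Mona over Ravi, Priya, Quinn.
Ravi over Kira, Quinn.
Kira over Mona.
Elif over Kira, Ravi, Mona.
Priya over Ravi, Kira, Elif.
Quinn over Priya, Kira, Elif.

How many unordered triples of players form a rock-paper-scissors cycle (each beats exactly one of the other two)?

7

Win totals: Ravi 2, Mona 3, Priya 3, Quinn 3, Kira 1, Elif 3.
A player with w wins dominates both others in C(w,2) triples; summing gives 1 + 3 + 3 + 3 + 0 + 3 = 13 transitive triples.
Total triples C(6,3) = 20, so cyclic triples = 20 − 13 = 7.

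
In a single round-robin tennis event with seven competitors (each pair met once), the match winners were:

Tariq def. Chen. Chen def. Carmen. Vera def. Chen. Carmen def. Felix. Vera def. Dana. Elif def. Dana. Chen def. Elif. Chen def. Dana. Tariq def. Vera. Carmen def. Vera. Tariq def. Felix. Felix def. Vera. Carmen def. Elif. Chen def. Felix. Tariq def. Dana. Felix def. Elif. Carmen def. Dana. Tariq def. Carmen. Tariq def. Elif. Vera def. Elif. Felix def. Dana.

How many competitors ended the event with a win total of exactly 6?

1

Win totals: Felix 3, Carmen 4, Tariq 6, Vera 3, Dana 0, Chen 4, Elif 1.
Exactly 6: Tariq — 1 competitor.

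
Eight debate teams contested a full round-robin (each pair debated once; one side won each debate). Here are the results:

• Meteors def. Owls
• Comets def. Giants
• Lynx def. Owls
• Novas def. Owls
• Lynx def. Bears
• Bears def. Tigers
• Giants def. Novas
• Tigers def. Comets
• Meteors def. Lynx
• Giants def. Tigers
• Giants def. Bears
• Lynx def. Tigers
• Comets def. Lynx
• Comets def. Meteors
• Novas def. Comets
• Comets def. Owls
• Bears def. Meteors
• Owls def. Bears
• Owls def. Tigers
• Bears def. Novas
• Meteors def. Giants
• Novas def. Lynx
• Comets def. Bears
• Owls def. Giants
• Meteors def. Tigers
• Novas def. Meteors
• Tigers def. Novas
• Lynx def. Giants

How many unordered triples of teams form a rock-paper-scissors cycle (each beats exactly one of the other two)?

Win totals: Giants 3, Tigers 2, Comets 5, Lynx 4, Novas 4, Bears 3, Meteors 4, Owls 3.
A team with w wins dominates both others in C(w,2) triples; summing gives 3 + 1 + 10 + 6 + 6 + 3 + 6 + 3 = 38 transitive triples.
Total triples C(8,3) = 56, so cyclic triples = 56 − 38 = 18.

18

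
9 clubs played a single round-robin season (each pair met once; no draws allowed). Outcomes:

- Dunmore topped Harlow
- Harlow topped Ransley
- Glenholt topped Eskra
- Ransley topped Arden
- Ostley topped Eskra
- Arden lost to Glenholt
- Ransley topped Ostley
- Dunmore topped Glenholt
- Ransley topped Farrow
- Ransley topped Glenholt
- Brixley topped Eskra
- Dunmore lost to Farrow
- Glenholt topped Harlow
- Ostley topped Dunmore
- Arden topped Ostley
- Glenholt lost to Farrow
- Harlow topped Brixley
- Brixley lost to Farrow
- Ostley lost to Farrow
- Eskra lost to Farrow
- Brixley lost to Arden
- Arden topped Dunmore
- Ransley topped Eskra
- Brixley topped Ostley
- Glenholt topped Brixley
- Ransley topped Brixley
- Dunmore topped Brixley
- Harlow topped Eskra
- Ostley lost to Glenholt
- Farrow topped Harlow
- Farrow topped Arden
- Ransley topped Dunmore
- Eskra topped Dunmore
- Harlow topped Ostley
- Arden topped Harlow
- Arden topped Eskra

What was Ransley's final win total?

Ransley's results: beat Farrow, Brixley, Glenholt, Dunmore, Ostley, Arden, Eskra; lost to Harlow.
That is 7 wins.

7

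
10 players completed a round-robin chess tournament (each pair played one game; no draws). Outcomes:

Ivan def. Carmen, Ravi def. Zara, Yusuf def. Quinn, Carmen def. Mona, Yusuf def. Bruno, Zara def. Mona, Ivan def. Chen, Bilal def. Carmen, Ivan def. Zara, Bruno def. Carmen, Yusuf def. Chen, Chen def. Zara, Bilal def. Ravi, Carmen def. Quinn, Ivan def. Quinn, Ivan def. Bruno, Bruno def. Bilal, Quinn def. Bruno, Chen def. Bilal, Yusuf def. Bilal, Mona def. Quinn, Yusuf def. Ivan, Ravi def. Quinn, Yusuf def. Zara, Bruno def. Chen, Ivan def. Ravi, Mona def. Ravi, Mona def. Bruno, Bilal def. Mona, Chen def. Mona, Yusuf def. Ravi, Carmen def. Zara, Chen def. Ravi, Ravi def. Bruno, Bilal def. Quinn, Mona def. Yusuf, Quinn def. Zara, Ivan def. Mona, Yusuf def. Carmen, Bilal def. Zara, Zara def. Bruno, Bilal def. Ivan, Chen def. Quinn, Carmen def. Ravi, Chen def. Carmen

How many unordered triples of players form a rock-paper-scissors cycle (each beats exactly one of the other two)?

21

Win totals: Ravi 3, Zara 2, Mona 4, Chen 6, Quinn 2, Bruno 3, Carmen 4, Yusuf 8, Bilal 6, Ivan 7.
A player with w wins dominates both others in C(w,2) triples; summing gives 3 + 1 + 6 + 15 + 1 + 3 + 6 + 28 + 15 + 21 = 99 transitive triples.
Total triples C(10,3) = 120, so cyclic triples = 120 − 99 = 21.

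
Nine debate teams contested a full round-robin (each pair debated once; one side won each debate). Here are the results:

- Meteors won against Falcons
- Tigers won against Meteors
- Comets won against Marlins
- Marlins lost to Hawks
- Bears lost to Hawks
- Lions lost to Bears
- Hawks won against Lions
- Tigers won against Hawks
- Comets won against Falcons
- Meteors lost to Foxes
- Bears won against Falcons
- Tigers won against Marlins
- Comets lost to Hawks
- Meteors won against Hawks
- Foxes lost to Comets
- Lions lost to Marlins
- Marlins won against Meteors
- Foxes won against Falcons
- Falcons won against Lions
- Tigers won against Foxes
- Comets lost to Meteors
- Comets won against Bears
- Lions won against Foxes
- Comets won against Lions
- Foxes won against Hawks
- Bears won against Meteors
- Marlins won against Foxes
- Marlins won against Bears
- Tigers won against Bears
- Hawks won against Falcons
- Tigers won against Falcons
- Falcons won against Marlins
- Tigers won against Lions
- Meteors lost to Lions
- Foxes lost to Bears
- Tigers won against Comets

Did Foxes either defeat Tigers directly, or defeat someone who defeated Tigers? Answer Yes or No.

No

Foxes did not beat Tigers directly.
Foxes beat Meteors, Hawks, Falcons, but each of them lost to Tigers. No two-step path.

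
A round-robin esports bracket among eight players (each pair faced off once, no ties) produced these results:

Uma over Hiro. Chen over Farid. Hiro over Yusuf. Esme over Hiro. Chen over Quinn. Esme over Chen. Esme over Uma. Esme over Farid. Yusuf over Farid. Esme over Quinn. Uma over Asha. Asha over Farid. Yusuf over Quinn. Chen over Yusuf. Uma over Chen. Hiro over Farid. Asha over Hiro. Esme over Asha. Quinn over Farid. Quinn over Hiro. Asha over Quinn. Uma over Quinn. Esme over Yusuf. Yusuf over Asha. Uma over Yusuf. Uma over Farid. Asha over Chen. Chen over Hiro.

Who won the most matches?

Esme

Win totals: Asha 4, Chen 4, Yusuf 3, Esme 7, Quinn 2, Farid 0, Hiro 2, Uma 6.
Esme leads with 7 wins (next highest: 6).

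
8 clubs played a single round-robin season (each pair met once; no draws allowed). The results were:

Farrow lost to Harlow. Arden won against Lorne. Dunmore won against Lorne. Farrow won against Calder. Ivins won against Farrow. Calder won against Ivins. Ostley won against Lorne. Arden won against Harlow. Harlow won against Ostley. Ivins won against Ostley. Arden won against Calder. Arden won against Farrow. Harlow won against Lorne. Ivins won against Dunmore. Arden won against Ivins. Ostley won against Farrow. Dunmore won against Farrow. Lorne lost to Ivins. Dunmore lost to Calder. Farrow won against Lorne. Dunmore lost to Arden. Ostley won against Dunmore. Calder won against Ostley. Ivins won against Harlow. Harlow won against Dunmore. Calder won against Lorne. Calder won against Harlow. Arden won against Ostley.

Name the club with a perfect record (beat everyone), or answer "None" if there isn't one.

Arden has 7 wins out of 7 opponents — a perfect record.

Arden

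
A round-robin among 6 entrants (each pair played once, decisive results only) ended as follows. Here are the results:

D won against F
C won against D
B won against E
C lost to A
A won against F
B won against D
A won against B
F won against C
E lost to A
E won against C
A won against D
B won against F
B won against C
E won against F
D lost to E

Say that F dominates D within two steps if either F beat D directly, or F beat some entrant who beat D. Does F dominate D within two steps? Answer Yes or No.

F did not beat D directly.
F beat C. Of those, C beat D.

Yes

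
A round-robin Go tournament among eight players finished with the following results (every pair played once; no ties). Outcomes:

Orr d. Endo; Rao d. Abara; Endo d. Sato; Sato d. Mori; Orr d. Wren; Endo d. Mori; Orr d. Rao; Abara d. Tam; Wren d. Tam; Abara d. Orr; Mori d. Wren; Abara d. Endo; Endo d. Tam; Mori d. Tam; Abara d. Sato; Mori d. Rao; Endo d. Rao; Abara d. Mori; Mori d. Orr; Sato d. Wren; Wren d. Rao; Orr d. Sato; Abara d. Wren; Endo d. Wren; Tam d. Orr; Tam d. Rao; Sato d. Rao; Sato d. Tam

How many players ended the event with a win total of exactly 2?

Win totals: Abara 6, Endo 5, Mori 4, Orr 4, Wren 2, Tam 2, Sato 4, Rao 1.
Exactly 2: Wren, Tam — 2 players.

2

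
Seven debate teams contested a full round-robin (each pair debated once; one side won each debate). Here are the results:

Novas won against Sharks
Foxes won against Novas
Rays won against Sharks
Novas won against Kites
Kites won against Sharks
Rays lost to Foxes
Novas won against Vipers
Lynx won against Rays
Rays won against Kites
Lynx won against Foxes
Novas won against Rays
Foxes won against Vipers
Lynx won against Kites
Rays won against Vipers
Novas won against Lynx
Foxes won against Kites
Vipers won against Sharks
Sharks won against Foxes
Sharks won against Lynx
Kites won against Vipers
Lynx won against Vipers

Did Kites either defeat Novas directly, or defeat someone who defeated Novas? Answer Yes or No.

No

Kites did not beat Novas directly.
Kites beat Sharks, Vipers, but each of them lost to Novas. No two-step path.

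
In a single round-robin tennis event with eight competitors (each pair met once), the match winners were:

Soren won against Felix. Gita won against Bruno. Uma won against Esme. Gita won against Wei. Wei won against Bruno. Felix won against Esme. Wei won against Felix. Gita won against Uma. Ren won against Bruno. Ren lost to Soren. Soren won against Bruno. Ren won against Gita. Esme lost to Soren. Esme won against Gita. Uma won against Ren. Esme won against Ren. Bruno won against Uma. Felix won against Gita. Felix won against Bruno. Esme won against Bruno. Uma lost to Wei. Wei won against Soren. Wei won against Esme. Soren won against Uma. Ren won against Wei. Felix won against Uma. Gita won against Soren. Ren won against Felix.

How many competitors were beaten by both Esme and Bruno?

Esme beat: Bruno, Ren, Gita.
Bruno beat: Uma.
No one was beaten by both.

0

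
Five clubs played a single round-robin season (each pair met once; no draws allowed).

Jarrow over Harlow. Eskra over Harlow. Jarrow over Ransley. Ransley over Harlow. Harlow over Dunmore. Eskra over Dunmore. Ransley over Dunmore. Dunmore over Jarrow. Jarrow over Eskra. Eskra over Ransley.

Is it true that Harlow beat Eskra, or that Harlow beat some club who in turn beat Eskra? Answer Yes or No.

Harlow did not beat Eskra directly.
Harlow beat Dunmore, but each of them lost to Eskra. No two-step path.

No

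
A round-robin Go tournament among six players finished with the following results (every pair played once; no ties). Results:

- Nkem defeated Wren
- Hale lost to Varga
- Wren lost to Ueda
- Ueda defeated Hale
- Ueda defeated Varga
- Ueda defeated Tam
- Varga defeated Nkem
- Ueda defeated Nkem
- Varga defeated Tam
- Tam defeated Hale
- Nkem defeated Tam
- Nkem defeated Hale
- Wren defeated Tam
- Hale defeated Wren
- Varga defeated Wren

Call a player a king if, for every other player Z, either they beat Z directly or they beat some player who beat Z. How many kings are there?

Nkem cannot reach Varga, Ueda in two steps.
Hale cannot reach Nkem, Varga, Ueda in two steps.
Tam cannot reach Nkem, Varga, Ueda in two steps.
Varga cannot reach Ueda in two steps.
Wren cannot reach Nkem, Varga, Ueda in two steps.
Ueda reaches everyone (king).
Kings: Ueda — 1.

1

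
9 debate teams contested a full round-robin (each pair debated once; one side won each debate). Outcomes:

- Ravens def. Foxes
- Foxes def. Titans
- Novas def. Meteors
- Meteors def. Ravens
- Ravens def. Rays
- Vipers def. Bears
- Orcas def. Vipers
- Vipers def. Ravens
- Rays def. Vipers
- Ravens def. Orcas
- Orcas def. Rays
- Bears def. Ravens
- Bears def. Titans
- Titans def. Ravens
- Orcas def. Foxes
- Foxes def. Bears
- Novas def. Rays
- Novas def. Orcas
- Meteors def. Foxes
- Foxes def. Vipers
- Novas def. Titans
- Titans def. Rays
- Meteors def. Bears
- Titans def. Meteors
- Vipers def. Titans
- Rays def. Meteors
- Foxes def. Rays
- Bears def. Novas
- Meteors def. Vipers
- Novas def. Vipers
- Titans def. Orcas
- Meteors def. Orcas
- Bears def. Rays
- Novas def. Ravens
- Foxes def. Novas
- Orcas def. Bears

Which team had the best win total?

Novas

Win totals: Rays 2, Titans 4, Novas 6, Ravens 3, Bears 4, Orcas 4, Foxes 5, Vipers 3, Meteors 5.
Novas leads with 6 wins (next highest: 5).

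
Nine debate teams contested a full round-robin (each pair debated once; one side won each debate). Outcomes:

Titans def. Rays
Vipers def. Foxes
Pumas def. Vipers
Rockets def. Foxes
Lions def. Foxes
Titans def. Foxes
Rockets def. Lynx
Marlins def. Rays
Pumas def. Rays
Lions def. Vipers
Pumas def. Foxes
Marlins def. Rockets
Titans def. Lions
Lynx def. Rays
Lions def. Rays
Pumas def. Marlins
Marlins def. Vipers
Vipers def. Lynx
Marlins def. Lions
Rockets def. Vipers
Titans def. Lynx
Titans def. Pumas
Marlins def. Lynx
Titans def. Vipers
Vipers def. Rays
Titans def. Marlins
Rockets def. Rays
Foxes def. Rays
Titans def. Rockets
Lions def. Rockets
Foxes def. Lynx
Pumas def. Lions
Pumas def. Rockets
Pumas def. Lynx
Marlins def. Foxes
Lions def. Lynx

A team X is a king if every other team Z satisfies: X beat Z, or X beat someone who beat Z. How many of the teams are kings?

1

Lions cannot reach Marlins, Titans, Pumas in two steps.
Foxes cannot reach Lions, Rockets, Marlins, Titans, Vipers, Pumas in two steps.
Rockets cannot reach Lions, Marlins, Titans, Pumas in two steps.
Marlins cannot reach Titans, Pumas in two steps.
Lynx cannot reach Lions, Foxes, Rockets, Marlins, Titans, Vipers, Pumas in two steps.
Titans reaches everyone (king).
Vipers cannot reach Lions, Rockets, Marlins, Titans, Pumas in two steps.
Pumas cannot reach Titans in two steps.
Rays cannot reach Lions, Foxes, Rockets, Marlins, Lynx, Titans, Vipers, Pumas in two steps.
Kings: Titans — 1.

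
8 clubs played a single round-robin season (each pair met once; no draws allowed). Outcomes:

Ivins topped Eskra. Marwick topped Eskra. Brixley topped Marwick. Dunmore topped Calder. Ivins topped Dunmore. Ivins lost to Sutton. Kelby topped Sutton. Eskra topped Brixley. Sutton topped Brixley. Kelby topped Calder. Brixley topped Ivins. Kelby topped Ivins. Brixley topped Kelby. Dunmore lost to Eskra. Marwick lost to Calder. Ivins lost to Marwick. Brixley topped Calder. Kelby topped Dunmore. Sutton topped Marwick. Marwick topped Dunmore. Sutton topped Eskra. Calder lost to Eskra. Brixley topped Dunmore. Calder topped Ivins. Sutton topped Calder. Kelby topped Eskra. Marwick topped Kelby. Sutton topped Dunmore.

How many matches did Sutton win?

Sutton's results: beat Calder, Marwick, Ivins, Dunmore, Brixley, Eskra; lost to Kelby.
That is 6 wins.

6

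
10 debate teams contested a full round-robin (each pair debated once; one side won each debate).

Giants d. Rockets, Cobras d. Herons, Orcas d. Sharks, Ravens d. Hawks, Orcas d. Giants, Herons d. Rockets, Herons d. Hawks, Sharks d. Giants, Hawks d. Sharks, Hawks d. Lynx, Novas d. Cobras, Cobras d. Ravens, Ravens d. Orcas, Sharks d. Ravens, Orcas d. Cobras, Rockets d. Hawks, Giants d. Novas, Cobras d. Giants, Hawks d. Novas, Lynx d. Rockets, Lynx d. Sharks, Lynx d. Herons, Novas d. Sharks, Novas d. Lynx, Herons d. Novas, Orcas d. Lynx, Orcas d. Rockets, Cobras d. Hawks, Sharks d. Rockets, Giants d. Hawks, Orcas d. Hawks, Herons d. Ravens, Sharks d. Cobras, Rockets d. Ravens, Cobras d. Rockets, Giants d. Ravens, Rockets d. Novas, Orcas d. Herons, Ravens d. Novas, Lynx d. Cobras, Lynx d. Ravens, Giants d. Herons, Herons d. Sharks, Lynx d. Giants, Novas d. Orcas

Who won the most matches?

Orcas

Win totals: Hawks 3, Rockets 3, Cobras 5, Lynx 6, Giants 5, Sharks 4, Novas 4, Herons 5, Ravens 3, Orcas 7.
Orcas leads with 7 wins (next highest: 6).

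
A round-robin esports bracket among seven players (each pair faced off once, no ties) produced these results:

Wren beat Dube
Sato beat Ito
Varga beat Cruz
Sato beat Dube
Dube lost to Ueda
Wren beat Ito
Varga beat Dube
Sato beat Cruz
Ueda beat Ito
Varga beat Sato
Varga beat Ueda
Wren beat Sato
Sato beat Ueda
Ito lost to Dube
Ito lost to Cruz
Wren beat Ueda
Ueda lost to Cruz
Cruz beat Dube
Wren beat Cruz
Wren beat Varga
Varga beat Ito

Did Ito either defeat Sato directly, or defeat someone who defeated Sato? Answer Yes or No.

Ito did not beat Sato directly.
Ito beat no one, so there is no intermediate player.

No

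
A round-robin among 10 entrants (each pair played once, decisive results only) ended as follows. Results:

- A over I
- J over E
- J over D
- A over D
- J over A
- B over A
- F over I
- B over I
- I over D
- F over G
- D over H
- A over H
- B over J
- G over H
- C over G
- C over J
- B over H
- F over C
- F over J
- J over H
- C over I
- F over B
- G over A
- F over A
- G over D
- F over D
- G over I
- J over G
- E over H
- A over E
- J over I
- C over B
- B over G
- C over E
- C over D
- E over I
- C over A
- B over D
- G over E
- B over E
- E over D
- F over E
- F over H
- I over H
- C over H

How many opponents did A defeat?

A's results: beat D, E, H, I; lost to B, C, F, G, J.
That is 4 wins.

4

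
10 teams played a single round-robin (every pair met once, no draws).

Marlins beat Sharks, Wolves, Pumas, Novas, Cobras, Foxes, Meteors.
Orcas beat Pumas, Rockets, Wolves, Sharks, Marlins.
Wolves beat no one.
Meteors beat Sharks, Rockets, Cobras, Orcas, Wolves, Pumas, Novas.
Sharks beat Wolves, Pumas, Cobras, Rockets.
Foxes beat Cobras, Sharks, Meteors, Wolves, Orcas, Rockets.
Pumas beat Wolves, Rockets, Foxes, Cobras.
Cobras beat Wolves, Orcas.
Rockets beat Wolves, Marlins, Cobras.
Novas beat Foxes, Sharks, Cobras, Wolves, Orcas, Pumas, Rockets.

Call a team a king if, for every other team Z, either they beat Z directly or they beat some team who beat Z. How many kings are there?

Marlins reaches everyone (king).
Rockets reaches everyone (king).
Meteors reaches everyone (king).
Foxes reaches everyone (king).
Orcas reaches everyone (king).
Novas reaches everyone (king).
Sharks cannot reach Meteors, Novas in two steps.
Pumas cannot reach Novas in two steps.
Cobras cannot reach Meteors, Foxes, Novas in two steps.
Wolves cannot reach Marlins, Rockets, Meteors, Foxes, Orcas, Novas, Sharks, Pumas, Cobras in two steps.
Kings: Marlins, Rockets, Meteors, Foxes, Orcas, Novas — 6.

6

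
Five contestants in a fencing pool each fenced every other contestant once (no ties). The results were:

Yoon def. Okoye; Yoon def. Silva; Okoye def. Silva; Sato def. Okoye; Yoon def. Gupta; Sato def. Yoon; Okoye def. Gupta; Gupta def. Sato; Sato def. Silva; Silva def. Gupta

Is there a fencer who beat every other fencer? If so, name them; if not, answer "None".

Highest win total is Yoon with 3 (out of 4 possible).
Yoon lost to Sato, so no fencer went undefeated.

None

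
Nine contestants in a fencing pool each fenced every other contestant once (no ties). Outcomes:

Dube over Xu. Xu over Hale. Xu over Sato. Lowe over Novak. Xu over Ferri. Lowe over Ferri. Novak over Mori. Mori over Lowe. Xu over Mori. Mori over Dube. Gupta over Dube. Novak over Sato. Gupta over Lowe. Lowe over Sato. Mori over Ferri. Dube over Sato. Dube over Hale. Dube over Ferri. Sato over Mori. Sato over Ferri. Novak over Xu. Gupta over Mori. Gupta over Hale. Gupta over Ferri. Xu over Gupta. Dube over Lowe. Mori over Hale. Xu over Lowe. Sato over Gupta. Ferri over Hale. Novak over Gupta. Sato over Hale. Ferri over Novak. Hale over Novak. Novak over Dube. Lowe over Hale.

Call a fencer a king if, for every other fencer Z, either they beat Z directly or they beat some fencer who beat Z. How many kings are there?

5

Novak reaches everyone (king).
Sato cannot reach Xu in two steps.
Lowe reaches everyone (king).
Dube reaches everyone (king).
Gupta reaches everyone (king).
Ferri cannot reach Lowe in two steps.
Xu reaches everyone (king).
Mori cannot reach Gupta in two steps.
Hale cannot reach Lowe, Ferri in two steps.
Kings: Novak, Lowe, Dube, Gupta, Xu — 5.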